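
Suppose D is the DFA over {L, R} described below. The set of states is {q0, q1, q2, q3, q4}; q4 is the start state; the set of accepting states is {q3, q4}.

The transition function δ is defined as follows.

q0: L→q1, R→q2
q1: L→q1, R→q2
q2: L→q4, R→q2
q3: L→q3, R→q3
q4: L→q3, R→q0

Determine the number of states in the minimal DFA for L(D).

All states are reachable from the start state.
Start with accepting vs non-accepting: {q3,q4} | {q0,q1,q2}.
Refine {q3,q4} on symbol R: members go to different blocks, giving {q3} and {q4}.
Refine {q0,q1,q2} on symbol L: members go to different blocks, giving {q0,q1} and {q2}.
No further refinement is possible. Final partition (4 blocks): {q3} | {q0,q1} | {q4} | {q2}.

4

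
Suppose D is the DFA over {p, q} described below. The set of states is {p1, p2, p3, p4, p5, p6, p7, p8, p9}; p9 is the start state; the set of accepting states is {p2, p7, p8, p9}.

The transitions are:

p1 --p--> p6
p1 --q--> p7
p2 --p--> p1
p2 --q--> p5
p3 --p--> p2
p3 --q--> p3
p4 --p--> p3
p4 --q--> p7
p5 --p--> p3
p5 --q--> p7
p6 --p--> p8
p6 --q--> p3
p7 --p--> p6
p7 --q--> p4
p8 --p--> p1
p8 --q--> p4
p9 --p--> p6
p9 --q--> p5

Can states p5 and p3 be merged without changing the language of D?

No

Initial partition by acceptance: {p2,p7,p8,p9} | {p1,p3,p4,p5,p6}.
On input p, block {p1,p3,p4,p5,p6} splits into {p1,p4,p5} and {p3,p6}.
Split {p2,p7,p8,p9} by δ(·,p) → {p2,p8} and {p7,p9}.
No further refinement is possible. Final partition (4 blocks): {p2,p8} | {p1,p4,p5} | {p3,p6} | {p7,p9}.
p5 and p3 end up in different blocks, so they are distinguishable. For instance, the string 'p' is accepted from only p3.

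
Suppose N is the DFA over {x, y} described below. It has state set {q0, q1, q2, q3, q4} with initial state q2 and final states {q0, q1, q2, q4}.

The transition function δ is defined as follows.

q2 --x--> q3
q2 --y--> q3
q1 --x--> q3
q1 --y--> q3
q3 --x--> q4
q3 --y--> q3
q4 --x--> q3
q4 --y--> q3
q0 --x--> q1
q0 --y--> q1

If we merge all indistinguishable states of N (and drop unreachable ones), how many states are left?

2

Reachable states from the start: {q2,q3,q4}. Unreachable: {q0,q1} — drop them.
Initial partition by acceptance: {q2,q4} | {q3}.
Stable partition: {q2,q4} | {q3} — 2 equivalence classes.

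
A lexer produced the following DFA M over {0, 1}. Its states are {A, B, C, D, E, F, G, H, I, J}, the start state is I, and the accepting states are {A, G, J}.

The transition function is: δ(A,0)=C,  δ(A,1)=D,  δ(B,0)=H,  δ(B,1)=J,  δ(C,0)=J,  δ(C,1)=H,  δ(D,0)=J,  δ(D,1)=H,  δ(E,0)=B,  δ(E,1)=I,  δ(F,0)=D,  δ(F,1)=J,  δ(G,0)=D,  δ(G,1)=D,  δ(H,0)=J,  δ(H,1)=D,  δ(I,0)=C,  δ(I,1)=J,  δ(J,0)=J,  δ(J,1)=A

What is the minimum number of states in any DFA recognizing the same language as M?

4

Reachable states from the start: {A,C,D,H,I,J}. Unreachable: {B,E,F,G} — drop them.
Start with accepting vs non-accepting: {A,J} | {C,D,H,I}.
Split {A,J} by δ(·,0) → {A} and {J}.
On input 0, block {C,D,H,I} splits into {C,D,H} and {I}.
The partition is now stable with 4 blocks: {A} | {C,D,H} | {J} | {I}.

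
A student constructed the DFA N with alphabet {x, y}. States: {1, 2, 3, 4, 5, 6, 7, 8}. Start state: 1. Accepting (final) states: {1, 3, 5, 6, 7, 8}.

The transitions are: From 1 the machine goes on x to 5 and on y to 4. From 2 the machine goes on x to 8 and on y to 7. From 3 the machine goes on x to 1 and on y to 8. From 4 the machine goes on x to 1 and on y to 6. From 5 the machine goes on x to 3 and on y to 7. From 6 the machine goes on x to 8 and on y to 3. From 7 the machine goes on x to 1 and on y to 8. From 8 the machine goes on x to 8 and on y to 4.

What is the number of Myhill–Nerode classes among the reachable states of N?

First remove the unreachable states {2}; 7 states remain.
Initial partition by acceptance: {1,3,5,6,7,8} | {4}.
Refine {1,3,5,6,7,8} on symbol y: members go to different blocks, giving {3,5,6,7} and {1,8}.
On input x, block {3,5,6,7} splits into {3,6,7} and {5}.
On input y, block {3,6,7} splits into {3,7} and {6}.
On input x, block {1,8} splits into {1} and {8}.
No further refinement is possible. Final partition (6 blocks): {3,7} | {4} | {1} | {5} | {6} | {8}.

6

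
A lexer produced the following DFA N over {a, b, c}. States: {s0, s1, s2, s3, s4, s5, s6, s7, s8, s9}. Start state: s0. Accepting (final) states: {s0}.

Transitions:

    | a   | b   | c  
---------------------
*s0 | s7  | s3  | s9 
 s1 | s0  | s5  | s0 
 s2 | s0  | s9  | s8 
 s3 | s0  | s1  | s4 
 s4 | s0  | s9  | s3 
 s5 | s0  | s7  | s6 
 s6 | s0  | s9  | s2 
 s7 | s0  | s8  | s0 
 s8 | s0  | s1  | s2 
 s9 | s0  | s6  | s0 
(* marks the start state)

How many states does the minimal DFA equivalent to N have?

3

P0 = {s0} | {s1,s2,s3,s4,s5,s6,s7,s8,s9}.
On input c, block {s1,s2,s3,s4,s5,s6,s7,s8,s9} splits into {s2,s3,s4,s5,s6,s8} and {s1,s7,s9}.
Stable partition: {s0} | {s2,s3,s4,s5,s6,s8} | {s1,s7,s9} — 3 equivalence classes.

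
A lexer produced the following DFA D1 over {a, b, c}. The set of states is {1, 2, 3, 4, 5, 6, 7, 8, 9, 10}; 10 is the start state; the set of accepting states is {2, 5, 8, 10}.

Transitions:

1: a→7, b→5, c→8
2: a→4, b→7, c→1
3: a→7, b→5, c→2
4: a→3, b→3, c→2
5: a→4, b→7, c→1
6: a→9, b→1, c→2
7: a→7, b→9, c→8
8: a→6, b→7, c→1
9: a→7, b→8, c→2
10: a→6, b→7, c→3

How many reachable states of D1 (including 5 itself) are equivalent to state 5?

4

Initial partition by acceptance: {2,5,8,10} | {1,3,4,6,7,9}.
On input b, block {1,3,4,6,7,9} splits into {1,3,9} and {4,6,7}.
On input a, block {4,6,7} splits into {4,6} and {7}.
No further refinement is possible. Final partition (4 blocks): {2,5,8,10} | {1,3,9} | {4,6} | {7}.
State 5 belongs to the block {2,5,8,10}, which has 4 states.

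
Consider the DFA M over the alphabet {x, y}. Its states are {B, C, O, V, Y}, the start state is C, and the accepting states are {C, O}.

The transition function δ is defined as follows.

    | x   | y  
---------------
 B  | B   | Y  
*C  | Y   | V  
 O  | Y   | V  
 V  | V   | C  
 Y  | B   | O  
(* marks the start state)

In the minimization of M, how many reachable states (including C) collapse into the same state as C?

All states are reachable from the start state.
Start with accepting vs non-accepting: {C,O} | {B,V,Y}.
On input y, block {B,V,Y} splits into {V,Y} and {B}.
On input x, block {V,Y} splits into {Y} and {V}.
Stable partition: {C,O} | {Y} | {B} | {V} — 4 equivalence classes.
State C belongs to the block {C,O}, which has 2 states.

2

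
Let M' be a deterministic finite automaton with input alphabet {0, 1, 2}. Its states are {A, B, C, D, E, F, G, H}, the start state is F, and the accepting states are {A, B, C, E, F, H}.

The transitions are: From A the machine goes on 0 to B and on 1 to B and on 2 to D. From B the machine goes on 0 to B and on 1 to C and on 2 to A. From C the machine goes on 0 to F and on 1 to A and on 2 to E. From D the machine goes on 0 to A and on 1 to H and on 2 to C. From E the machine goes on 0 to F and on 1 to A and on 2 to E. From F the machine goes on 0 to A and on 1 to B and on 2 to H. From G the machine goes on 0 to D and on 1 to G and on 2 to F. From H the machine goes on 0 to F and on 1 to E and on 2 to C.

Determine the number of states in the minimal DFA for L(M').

Reachable states from the start: {A,B,C,D,E,F,H}. Unreachable: {G} — drop them.
P0 = {A,B,C,E,F,H} | {D}.
Split {A,B,C,E,F,H} by δ(·,2) → {B,C,E,F,H} and {A}.
Split {B,C,E,F,H} by δ(·,0) → {B,C,E,H} and {F}.
Split {B,C,E,H} by δ(·,0) → {C,E,H} and {B}.
On input 1, block {C,E,H} splits into {C,E} and {H}.
The partition is now stable with 6 blocks: {C,E} | {D} | {A} | {F} | {B} | {H}.

6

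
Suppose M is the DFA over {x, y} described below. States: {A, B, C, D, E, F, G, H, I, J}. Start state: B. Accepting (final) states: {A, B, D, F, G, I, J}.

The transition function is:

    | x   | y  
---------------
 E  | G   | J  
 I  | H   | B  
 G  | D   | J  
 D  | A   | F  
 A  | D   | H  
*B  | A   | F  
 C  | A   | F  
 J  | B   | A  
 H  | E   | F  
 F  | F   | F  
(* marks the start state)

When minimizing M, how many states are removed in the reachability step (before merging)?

2

Starting at B and following transitions, the reachable set is {A, B, D, E, F, G, H, J}. That leaves C, I unreachable — 2 in total.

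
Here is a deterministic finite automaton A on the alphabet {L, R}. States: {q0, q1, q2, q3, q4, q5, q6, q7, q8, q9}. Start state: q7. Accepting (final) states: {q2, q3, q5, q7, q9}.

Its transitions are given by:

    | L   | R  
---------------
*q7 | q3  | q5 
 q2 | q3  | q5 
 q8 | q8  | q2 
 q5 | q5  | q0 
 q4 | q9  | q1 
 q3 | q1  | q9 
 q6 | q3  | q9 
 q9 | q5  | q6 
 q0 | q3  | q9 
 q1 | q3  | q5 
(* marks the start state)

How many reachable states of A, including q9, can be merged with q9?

2

First remove the unreachable states {q2,q4,q8}; 7 states remain.
Start with accepting vs non-accepting: {q3,q5,q7,q9} | {q0,q1,q6}.
Refine {q3,q5,q7,q9} on symbol L: members go to different blocks, giving {q5,q7,q9} and {q3}.
Refine {q5,q7,q9} on symbol L: members go to different blocks, giving {q5,q9} and {q7}.
No further refinement is possible. Final partition (4 blocks): {q5,q9} | {q0,q1,q6} | {q3} | {q7}.
State q9 belongs to the block {q5,q9}, which has 2 states.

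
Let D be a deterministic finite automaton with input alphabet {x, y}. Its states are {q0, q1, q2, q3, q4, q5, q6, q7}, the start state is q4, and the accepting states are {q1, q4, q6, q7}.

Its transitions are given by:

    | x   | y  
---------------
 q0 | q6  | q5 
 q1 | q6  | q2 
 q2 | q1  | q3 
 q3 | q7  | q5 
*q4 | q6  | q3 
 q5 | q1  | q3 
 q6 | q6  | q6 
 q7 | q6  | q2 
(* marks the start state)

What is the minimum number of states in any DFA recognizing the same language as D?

3

Reachable states from the start: {q1,q2,q3,q4,q5,q6,q7}. Unreachable: {q0} — drop them.
Initial partition by acceptance: {q1,q4,q6,q7} | {q2,q3,q5}.
On input y, block {q1,q4,q6,q7} splits into {q1,q4,q7} and {q6}.
The partition is now stable with 3 blocks: {q1,q4,q7} | {q2,q3,q5} | {q6}.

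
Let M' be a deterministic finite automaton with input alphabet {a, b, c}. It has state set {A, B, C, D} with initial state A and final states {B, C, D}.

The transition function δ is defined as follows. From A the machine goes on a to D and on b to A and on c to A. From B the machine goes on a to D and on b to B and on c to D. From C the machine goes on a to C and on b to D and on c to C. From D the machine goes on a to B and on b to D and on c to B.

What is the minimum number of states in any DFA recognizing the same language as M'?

First remove the unreachable states {C}; 3 states remain.
Initial partition by acceptance: {B,D} | {A}.
No further refinement is possible. Final partition (2 blocks): {B,D} | {A}.

2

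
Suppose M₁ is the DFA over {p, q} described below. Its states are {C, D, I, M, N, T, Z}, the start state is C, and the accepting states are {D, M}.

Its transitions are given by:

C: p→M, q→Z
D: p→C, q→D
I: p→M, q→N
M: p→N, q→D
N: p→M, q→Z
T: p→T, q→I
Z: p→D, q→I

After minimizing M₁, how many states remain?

2

States {T} cannot be reached from the start state, so discard them.
P0 = {D,M} | {C,I,N,Z}.
Stable partition: {D,M} | {C,I,N,Z} — 2 equivalence classes.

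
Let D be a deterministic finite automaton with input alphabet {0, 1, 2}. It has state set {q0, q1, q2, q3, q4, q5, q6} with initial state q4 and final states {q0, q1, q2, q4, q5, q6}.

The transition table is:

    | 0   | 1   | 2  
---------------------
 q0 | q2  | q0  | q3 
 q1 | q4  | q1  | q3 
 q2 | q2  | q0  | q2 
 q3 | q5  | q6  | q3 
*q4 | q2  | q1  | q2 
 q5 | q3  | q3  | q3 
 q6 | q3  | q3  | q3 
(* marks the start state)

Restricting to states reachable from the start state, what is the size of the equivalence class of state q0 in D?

All states are reachable from the start state.
Start with accepting vs non-accepting: {q0,q1,q2,q4,q5,q6} | {q3}.
Refine {q0,q1,q2,q4,q5,q6} on symbol 0: members go to different blocks, giving {q0,q1,q2,q4} and {q5,q6}.
Split {q0,q1,q2,q4} by δ(·,2) → {q0,q1} and {q2,q4}.
Stable partition: {q0,q1} | {q3} | {q5,q6} | {q2,q4} — 4 equivalence classes.
State q0 belongs to the block {q0,q1}, which has 2 states.

2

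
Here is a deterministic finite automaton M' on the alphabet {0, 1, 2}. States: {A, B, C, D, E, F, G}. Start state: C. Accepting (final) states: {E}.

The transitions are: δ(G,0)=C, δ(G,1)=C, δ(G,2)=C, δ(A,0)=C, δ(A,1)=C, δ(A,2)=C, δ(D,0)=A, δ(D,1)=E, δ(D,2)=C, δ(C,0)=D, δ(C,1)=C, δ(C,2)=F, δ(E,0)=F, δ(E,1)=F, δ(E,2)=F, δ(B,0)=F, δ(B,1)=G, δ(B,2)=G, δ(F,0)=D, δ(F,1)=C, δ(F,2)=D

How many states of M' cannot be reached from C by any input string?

2

BFS from C reaches {A, C, D, E, F}; the 2 state(s) B, G are never visited.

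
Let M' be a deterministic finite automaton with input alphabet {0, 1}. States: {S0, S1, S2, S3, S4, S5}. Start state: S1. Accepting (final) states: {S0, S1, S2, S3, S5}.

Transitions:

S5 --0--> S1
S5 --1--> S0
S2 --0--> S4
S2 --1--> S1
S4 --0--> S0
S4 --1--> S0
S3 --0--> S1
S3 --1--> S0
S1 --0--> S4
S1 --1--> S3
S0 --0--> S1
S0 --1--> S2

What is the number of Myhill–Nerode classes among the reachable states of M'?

5

Reachable states from the start: {S0,S1,S2,S3,S4}. Unreachable: {S5} — drop them.
Start with accepting vs non-accepting: {S0,S1,S2,S3} | {S4}.
On input 0, block {S0,S1,S2,S3} splits into {S0,S3} and {S1,S2}.
Refine {S0,S3} on symbol 1: members go to different blocks, giving {S0} and {S3}.
On input 1, block {S1,S2} splits into {S1} and {S2}.
No further refinement is possible. Final partition (5 blocks): {S0} | {S4} | {S1} | {S3} | {S2}.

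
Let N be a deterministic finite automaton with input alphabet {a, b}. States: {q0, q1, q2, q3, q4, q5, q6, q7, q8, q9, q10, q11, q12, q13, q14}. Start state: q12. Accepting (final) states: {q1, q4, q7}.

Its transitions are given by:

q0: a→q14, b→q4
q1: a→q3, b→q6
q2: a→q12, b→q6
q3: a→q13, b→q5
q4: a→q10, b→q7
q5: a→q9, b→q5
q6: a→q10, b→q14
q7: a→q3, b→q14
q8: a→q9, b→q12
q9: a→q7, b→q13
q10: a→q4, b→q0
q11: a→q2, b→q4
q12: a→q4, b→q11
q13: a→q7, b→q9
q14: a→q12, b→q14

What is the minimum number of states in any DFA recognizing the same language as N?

Reachable states from the start: {q0,q2,q3,q4,q5,q6,q7,q9,q10,q11,q12,q13,q14}. Unreachable: {q1,q8} — drop them.
Initial partition by acceptance: {q4,q7} | {q0,q2,q3,q5,q6,q9,q10,q11,q12,q13,q14}.
Refine {q4,q7} on symbol b: members go to different blocks, giving {q4} and {q7}.
Split {q0,q2,q3,q5,q6,q9,q10,q11,q12,q13,q14} by δ(·,a) → {q0,q2,q3,q5,q6,q11,q14} and {q9,q13} and {q10,q12}.
Split {q0,q2,q3,q5,q6,q11,q14} by δ(·,a) → {q2,q6,q14} and {q0,q11} and {q3,q5}.
No further refinement is possible. Final partition (7 blocks): {q4} | {q2,q6,q14} | {q7} | {q9,q13} | {q10,q12} | {q0,q11} | {q3,q5}.

7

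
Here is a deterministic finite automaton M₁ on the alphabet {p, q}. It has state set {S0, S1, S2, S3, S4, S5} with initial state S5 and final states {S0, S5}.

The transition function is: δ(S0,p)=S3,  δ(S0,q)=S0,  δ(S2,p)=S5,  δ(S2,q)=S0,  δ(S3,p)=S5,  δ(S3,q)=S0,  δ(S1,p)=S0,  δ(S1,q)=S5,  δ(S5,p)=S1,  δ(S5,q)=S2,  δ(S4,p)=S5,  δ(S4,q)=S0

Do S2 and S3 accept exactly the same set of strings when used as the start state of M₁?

Reachable states from the start: {S0,S1,S2,S3,S5}. Unreachable: {S4} — drop them.
Start with accepting vs non-accepting: {S0,S5} | {S1,S2,S3}.
Split {S0,S5} by δ(·,q) → {S0} and {S5}.
On input p, block {S1,S2,S3} splits into {S2,S3} and {S1}.
Stable partition: {S0} | {S2,S3} | {S5} | {S1} — 4 equivalence classes.
S2 and S3 lie in the same block of the stable partition, so they are equivalent — no string distinguishes them.

Yes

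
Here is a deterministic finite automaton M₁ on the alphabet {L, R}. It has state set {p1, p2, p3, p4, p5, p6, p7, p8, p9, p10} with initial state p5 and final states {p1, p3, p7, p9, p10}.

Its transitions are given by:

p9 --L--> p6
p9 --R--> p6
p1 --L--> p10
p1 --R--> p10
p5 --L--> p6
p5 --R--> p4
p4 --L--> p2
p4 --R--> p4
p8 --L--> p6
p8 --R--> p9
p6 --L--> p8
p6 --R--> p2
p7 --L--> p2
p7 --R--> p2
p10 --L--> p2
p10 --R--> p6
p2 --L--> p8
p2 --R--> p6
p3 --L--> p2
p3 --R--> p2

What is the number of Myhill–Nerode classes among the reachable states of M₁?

4

States {p1,p3,p7,p10} cannot be reached from the start state, so discard them.
Start with accepting vs non-accepting: {p9} | {p2,p4,p5,p6,p8}.
On input R, block {p2,p4,p5,p6,p8} splits into {p2,p4,p5,p6} and {p8}.
Refine {p2,p4,p5,p6} on symbol L: members go to different blocks, giving {p2,p6} and {p4,p5}.
Stable partition: {p9} | {p2,p6} | {p8} | {p4,p5} — 4 equivalence classes.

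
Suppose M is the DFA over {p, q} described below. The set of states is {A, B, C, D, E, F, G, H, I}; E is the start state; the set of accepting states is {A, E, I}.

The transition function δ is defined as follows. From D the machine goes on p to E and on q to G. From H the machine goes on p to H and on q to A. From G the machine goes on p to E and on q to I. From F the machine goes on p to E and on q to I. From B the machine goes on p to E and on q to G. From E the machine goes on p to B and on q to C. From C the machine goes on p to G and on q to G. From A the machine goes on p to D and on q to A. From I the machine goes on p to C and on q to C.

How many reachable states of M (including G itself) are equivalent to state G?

First remove the unreachable states {A,D,F,H}; 5 states remain.
Initial partition by acceptance: {E,I} | {B,C,G}.
Split {B,C,G} by δ(·,p) → {B,G} and {C}.
Split {E,I} by δ(·,p) → {E} and {I}.
On input q, block {B,G} splits into {B} and {G}.
The partition is now stable with 5 blocks: {E} | {B} | {C} | {I} | {G}.
The equivalence class containing G is {G}, of size 1.

1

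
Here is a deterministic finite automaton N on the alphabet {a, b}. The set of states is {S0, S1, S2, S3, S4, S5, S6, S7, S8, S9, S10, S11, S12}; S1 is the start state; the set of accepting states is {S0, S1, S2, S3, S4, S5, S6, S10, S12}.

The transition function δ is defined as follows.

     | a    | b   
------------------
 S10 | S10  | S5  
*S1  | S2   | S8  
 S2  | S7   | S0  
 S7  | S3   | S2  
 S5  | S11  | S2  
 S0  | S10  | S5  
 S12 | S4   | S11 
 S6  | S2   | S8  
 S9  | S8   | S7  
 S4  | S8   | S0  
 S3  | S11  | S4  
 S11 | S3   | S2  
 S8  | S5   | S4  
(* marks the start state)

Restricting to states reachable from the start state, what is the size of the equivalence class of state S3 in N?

First remove the unreachable states {S6,S9,S12}; 10 states remain.
Initial partition by acceptance: {S0,S1,S2,S3,S4,S5,S10} | {S7,S8,S11}.
Refine {S0,S1,S2,S3,S4,S5,S10} on symbol a: members go to different blocks, giving {S2,S3,S4,S5} and {S0,S1,S10}.
Split {S2,S3,S4,S5} by δ(·,b) → {S2,S4} and {S3,S5}.
Refine {S0,S1,S10} on symbol a: members go to different blocks, giving {S0,S10} and {S1}.
The partition is now stable with 5 blocks: {S2,S4} | {S7,S8,S11} | {S0,S10} | {S3,S5} | {S1}.
State S3 belongs to the block {S3,S5}, which has 2 states.

2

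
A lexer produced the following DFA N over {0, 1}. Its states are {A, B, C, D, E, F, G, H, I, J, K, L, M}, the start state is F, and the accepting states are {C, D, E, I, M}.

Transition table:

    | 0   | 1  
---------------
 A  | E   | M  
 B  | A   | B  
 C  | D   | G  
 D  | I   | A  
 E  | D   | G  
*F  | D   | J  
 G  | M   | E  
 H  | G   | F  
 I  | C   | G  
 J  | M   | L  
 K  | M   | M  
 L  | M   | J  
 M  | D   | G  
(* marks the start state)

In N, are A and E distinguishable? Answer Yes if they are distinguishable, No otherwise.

Reachable states from the start: {A,C,D,E,F,G,I,J,L,M}. Unreachable: {B,H,K} — drop them.
Initial partition by acceptance: {C,D,E,I,M} | {A,F,G,J,L}.
On input 1, block {A,F,G,J,L} splits into {F,J,L} and {A,G}.
No further refinement is possible. Final partition (3 blocks): {C,D,E,I,M} | {F,J,L} | {A,G}.
A and E end up in different blocks, so they are distinguishable. For instance, the string 'ε' is accepted from only E.

Yes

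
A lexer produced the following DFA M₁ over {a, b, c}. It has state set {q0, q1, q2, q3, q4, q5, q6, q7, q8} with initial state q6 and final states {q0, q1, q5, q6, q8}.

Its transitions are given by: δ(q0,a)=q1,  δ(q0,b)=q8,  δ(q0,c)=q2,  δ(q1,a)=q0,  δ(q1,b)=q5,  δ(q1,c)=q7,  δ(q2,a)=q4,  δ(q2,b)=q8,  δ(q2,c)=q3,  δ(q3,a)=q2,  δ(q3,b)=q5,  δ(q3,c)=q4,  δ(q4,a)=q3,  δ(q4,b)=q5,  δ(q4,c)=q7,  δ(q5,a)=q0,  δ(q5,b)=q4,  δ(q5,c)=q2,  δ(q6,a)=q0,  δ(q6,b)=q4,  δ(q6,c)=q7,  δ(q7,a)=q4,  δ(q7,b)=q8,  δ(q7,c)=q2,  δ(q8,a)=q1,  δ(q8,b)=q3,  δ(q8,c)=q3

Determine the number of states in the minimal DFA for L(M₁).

3

Start with accepting vs non-accepting: {q0,q1,q5,q6,q8} | {q2,q3,q4,q7}.
On input b, block {q0,q1,q5,q6,q8} splits into {q5,q6,q8} and {q0,q1}.
The partition is now stable with 3 blocks: {q5,q6,q8} | {q2,q3,q4,q7} | {q0,q1}.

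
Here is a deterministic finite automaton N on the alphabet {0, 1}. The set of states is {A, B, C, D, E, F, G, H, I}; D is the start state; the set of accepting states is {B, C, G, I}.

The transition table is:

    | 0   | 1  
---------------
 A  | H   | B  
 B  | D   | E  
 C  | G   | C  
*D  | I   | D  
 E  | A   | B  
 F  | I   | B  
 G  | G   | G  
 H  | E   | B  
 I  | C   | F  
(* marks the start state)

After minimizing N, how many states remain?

6

All states are reachable from the start state.
Initial partition by acceptance: {B,C,G,I} | {A,D,E,F,H}.
Split {B,C,G,I} by δ(·,0) → {C,G,I} and {B}.
Split {C,G,I} by δ(·,1) → {C,G} and {I}.
On input 0, block {A,D,E,F,H} splits into {A,E,H} and {D,F}.
Split {D,F} by δ(·,1) → {D} and {F}.
Stable partition: {C,G} | {A,E,H} | {B} | {I} | {D} | {F} — 6 equivalence classes.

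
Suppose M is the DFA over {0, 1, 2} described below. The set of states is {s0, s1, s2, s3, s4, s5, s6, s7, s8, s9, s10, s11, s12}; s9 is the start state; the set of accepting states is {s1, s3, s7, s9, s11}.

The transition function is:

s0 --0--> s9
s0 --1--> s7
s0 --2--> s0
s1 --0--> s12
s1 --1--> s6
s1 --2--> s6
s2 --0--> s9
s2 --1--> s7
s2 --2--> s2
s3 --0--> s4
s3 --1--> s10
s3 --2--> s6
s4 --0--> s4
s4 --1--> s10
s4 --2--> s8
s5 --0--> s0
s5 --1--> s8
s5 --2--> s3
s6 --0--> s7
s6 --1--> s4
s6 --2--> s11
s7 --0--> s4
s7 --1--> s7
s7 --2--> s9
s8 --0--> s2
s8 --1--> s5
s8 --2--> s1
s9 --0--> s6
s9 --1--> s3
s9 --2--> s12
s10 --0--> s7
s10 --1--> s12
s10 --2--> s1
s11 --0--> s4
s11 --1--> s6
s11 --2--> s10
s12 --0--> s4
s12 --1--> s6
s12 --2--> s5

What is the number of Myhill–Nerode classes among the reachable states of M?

All states are reachable from the start state.
Start with accepting vs non-accepting: {s1,s3,s7,s9,s11} | {s0,s2,s4,s5,s6,s8,s10,s12}.
Refine {s1,s3,s7,s9,s11} on symbol 1: members go to different blocks, giving {s1,s3,s11} and {s7,s9}.
Split {s0,s2,s4,s5,s6,s8,s10,s12} by δ(·,0) → {s0,s2,s6,s10} and {s4,s5,s8,s12}.
Split {s0,s2,s6,s10} by δ(·,1) → {s0,s2} and {s6,s10}.
On input 0, block {s7,s9} splits into {s7} and {s9}.
Refine {s4,s5,s8,s12} on symbol 0: members go to different blocks, giving {s4,s12} and {s5,s8}.
Stable partition: {s1,s3,s11} | {s0,s2} | {s7} | {s4,s12} | {s6,s10} | {s9} | {s5,s8} — 7 equivalence classes.

7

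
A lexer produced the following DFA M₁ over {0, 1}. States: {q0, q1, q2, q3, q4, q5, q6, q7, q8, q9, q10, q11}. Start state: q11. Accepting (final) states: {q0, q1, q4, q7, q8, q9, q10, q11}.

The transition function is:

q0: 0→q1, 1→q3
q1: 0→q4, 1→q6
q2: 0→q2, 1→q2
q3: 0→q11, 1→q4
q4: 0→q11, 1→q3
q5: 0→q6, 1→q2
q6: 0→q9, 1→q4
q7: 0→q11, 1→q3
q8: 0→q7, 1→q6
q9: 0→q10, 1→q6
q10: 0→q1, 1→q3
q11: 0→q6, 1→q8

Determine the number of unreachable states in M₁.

BFS from q11 reaches {q1, q3, q4, q6, q7, q8, q9, q10, q11}; the 3 state(s) q0, q2, q5 are never visited.

3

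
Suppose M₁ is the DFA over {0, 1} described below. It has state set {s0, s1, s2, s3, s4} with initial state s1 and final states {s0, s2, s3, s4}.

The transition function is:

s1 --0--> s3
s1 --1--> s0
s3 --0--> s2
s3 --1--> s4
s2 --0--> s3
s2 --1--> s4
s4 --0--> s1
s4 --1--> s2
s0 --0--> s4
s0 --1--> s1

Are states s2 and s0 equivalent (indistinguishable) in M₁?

Every state is reachable, so we keep all 5.
Start with accepting vs non-accepting: {s0,s2,s3,s4} | {s1}.
On input 0, block {s0,s2,s3,s4} splits into {s0,s2,s3} and {s4}.
Split {s0,s2,s3} by δ(·,0) → {s2,s3} and {s0}.
Stable partition: {s2,s3} | {s1} | {s4} | {s0} — 4 equivalence classes.
s2 and s0 end up in different blocks, so they are distinguishable. For instance, the string '1' is accepted from only s2.

No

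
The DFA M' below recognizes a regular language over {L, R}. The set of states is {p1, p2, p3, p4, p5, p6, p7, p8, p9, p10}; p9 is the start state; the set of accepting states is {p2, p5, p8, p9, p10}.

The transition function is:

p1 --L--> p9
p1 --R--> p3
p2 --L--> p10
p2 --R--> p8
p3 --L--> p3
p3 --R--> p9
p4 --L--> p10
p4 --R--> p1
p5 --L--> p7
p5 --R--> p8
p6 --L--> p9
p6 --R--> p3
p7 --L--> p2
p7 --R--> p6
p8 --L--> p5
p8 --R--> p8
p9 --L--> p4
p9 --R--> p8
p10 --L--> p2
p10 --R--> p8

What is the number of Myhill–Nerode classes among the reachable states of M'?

6

Initial partition by acceptance: {p2,p5,p8,p9,p10} | {p1,p3,p4,p6,p7}.
Refine {p2,p5,p8,p9,p10} on symbol L: members go to different blocks, giving {p2,p8,p10} and {p5,p9}.
On input L, block {p2,p8,p10} splits into {p2,p10} and {p8}.
Refine {p1,p3,p4,p6,p7} on symbol L: members go to different blocks, giving {p1,p6} and {p4,p7} and {p3}.
No further refinement is possible. Final partition (6 blocks): {p2,p10} | {p1,p6} | {p5,p9} | {p8} | {p4,p7} | {p3}.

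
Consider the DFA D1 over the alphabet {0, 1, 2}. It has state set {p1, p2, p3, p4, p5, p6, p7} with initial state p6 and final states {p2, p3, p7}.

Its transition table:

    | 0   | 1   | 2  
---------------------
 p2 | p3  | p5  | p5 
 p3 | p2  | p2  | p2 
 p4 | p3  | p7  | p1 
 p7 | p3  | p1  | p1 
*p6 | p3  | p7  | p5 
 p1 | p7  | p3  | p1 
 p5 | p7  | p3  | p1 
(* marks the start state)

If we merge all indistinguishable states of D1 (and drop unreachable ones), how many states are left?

First remove the unreachable states {p4}; 6 states remain.
P0 = {p2,p3,p7} | {p1,p5,p6}.
Refine {p2,p3,p7} on symbol 1: members go to different blocks, giving {p2,p7} and {p3}.
Split {p1,p5,p6} by δ(·,0) → {p1,p5} and {p6}.
No further refinement is possible. Final partition (4 blocks): {p2,p7} | {p1,p5} | {p3} | {p6}.

4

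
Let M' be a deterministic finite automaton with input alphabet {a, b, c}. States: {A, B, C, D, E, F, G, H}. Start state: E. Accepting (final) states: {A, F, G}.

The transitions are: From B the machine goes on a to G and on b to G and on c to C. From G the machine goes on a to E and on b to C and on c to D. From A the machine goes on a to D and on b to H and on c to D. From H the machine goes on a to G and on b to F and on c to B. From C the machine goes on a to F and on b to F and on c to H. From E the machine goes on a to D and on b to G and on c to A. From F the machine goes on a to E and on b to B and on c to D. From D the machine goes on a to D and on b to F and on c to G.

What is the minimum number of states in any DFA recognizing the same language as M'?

3

Every state is reachable, so we keep all 8.
P0 = {A,F,G} | {B,C,D,E,H}.
On input a, block {B,C,D,E,H} splits into {B,C,H} and {D,E}.
No further refinement is possible. Final partition (3 blocks): {A,F,G} | {B,C,H} | {D,E}.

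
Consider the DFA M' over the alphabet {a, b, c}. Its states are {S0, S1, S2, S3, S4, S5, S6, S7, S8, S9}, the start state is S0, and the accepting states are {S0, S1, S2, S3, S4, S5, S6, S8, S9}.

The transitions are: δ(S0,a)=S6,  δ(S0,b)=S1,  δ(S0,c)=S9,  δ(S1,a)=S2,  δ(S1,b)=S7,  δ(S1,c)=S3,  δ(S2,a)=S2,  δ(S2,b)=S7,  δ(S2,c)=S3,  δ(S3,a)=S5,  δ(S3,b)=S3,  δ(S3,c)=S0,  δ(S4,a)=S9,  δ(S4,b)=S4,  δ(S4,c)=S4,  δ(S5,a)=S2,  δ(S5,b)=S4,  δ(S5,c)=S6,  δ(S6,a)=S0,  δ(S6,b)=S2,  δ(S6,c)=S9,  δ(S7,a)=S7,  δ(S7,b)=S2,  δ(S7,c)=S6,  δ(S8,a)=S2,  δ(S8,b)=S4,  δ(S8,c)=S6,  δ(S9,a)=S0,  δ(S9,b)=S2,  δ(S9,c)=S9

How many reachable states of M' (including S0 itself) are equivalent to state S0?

3

Reachable states from the start: {S0,S1,S2,S3,S4,S5,S6,S7,S9}. Unreachable: {S8} — drop them.
Start with accepting vs non-accepting: {S0,S1,S2,S3,S4,S5,S6,S9} | {S7}.
On input b, block {S0,S1,S2,S3,S4,S5,S6,S9} splits into {S0,S3,S4,S5,S6,S9} and {S1,S2}.
On input a, block {S0,S3,S4,S5,S6,S9} splits into {S0,S3,S4,S6,S9} and {S5}.
Refine {S0,S3,S4,S6,S9} on symbol a: members go to different blocks, giving {S0,S4,S6,S9} and {S3}.
Refine {S0,S4,S6,S9} on symbol b: members go to different blocks, giving {S0,S6,S9} and {S4}.
No further refinement is possible. Final partition (6 blocks): {S0,S6,S9} | {S7} | {S1,S2} | {S5} | {S3} | {S4}.
State S0 belongs to the block {S0,S6,S9}, which has 3 states.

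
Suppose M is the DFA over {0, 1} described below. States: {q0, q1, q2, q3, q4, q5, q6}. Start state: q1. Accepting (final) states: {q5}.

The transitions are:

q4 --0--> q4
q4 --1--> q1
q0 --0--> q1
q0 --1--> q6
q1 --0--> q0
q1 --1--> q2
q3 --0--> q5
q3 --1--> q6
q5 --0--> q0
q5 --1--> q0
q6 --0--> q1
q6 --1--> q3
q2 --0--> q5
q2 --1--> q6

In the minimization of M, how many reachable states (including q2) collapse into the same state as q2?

Reachable states from the start: {q0,q1,q2,q3,q5,q6}. Unreachable: {q4} — drop them.
P0 = {q5} | {q0,q1,q2,q3,q6}.
Split {q0,q1,q2,q3,q6} by δ(·,0) → {q0,q1,q6} and {q2,q3}.
Split {q0,q1,q6} by δ(·,1) → {q1,q6} and {q0}.
Split {q1,q6} by δ(·,0) → {q1} and {q6}.
The partition is now stable with 5 blocks: {q5} | {q1} | {q2,q3} | {q0} | {q6}.
The equivalence class containing q2 is {q2,q3}, of size 2.

2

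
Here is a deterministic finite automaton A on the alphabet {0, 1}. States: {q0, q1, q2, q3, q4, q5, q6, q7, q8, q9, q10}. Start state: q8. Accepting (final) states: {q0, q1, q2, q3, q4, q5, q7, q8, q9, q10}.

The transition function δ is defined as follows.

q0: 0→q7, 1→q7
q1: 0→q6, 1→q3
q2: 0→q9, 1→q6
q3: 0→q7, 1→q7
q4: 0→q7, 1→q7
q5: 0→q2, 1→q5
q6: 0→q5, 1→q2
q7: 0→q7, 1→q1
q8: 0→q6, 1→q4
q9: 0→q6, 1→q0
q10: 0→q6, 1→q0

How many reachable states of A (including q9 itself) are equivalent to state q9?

Reachable states from the start: {q0,q1,q2,q3,q4,q5,q6,q7,q8,q9}. Unreachable: {q10} — drop them.
Start with accepting vs non-accepting: {q0,q1,q2,q3,q4,q5,q7,q8,q9} | {q6}.
Split {q0,q1,q2,q3,q4,q5,q7,q8,q9} by δ(·,0) → {q0,q2,q3,q4,q5,q7} and {q1,q8,q9}.
Split {q0,q2,q3,q4,q5,q7} by δ(·,0) → {q0,q3,q4,q5,q7} and {q2}.
On input 0, block {q0,q3,q4,q5,q7} splits into {q0,q3,q4,q7} and {q5}.
Split {q0,q3,q4,q7} by δ(·,1) → {q0,q3,q4} and {q7}.
Stable partition: {q0,q3,q4} | {q6} | {q1,q8,q9} | {q2} | {q5} | {q7} — 6 equivalence classes.
The equivalence class containing q9 is {q1,q8,q9}, of size 3.

3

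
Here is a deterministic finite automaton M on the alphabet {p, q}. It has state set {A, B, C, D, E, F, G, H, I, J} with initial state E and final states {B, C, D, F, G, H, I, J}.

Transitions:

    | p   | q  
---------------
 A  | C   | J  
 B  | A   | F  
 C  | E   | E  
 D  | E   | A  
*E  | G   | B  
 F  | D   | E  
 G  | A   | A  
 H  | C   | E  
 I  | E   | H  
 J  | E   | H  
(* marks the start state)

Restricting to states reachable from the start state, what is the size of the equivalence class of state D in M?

Reachable states from the start: {A,B,C,D,E,F,G,H,J}. Unreachable: {I} — drop them.
Initial partition by acceptance: {B,C,D,F,G,H,J} | {A,E}.
On input p, block {B,C,D,F,G,H,J} splits into {B,C,D,G,J} and {F,H}.
On input q, block {B,C,D,G,J} splits into {C,D,G} and {B,J}.
Stable partition: {C,D,G} | {A,E} | {F,H} | {B,J} — 4 equivalence classes.
State D belongs to the block {C,D,G}, which has 3 states.

3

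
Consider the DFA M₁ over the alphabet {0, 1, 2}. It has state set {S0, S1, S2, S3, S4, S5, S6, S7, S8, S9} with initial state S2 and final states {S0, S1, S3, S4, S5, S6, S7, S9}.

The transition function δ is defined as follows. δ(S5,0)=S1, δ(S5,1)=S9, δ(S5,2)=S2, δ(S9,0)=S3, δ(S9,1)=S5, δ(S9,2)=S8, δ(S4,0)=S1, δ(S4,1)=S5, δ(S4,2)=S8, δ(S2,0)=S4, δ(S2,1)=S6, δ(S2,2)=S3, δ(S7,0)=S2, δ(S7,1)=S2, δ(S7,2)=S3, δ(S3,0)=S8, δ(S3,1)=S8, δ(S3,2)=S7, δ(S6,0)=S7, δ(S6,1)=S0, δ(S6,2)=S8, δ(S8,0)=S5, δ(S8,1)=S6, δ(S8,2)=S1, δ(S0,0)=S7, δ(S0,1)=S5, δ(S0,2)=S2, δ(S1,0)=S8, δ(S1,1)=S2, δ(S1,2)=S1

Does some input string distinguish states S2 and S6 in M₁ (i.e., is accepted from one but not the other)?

Start with accepting vs non-accepting: {S0,S1,S3,S4,S5,S6,S7,S9} | {S2,S8}.
Refine {S0,S1,S3,S4,S5,S6,S7,S9} on symbol 0: members go to different blocks, giving {S0,S4,S5,S6,S9} and {S1,S3,S7}.
Stable partition: {S0,S4,S5,S6,S9} | {S2,S8} | {S1,S3,S7} — 3 equivalence classes.
S2 and S6 end up in different blocks, so they are distinguishable. For instance, the string 'ε' is accepted from only S6.

Yes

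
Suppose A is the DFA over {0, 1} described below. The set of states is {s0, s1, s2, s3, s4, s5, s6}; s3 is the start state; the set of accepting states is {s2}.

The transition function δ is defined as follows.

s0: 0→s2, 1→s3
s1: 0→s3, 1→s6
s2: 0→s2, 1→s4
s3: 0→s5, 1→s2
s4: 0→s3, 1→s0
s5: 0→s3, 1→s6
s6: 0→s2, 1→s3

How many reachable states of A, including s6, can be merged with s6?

2

First remove the unreachable states {s1}; 6 states remain.
Initial partition by acceptance: {s2} | {s0,s3,s4,s5,s6}.
Split {s0,s3,s4,s5,s6} by δ(·,0) → {s3,s4,s5} and {s0,s6}.
Split {s3,s4,s5} by δ(·,1) → {s4,s5} and {s3}.
No further refinement is possible. Final partition (4 blocks): {s2} | {s4,s5} | {s0,s6} | {s3}.
State s6 belongs to the block {s0,s6}, which has 2 states.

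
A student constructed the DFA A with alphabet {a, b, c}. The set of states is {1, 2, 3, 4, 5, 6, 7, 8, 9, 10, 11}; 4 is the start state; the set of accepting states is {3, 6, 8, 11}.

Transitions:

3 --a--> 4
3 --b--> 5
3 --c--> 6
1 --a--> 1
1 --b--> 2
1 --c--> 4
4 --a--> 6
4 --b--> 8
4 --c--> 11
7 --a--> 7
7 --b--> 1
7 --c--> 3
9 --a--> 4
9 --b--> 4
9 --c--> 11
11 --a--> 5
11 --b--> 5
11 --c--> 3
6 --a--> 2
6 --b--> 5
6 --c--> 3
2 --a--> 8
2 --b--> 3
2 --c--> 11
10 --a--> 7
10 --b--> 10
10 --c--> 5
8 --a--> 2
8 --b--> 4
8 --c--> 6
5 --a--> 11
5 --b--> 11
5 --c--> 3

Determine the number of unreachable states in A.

Starting at 4 and following transitions, the reachable set is {2, 3, 4, 5, 6, 8, 11}. That leaves 1, 7, 9, 10 unreachable — 4 in total.

4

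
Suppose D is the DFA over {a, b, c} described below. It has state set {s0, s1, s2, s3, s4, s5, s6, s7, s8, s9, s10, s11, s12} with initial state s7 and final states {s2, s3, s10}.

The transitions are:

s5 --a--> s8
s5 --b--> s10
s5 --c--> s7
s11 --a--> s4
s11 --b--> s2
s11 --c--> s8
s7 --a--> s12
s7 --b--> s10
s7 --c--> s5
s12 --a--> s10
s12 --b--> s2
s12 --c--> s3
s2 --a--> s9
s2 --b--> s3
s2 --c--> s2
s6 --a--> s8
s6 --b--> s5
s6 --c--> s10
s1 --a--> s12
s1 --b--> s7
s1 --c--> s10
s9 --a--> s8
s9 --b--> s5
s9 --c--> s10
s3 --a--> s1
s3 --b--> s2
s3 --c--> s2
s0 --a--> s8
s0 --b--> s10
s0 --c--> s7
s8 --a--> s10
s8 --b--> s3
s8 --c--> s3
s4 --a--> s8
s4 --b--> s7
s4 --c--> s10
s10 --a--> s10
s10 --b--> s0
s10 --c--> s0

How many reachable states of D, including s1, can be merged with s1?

First remove the unreachable states {s4,s6,s11}; 10 states remain.
Start with accepting vs non-accepting: {s2,s3,s10} | {s0,s1,s5,s7,s8,s9,s12}.
Split {s2,s3,s10} by δ(·,a) → {s2,s3} and {s10}.
On input a, block {s0,s1,s5,s7,s8,s9,s12} splits into {s0,s1,s5,s7,s9} and {s8,s12}.
Refine {s0,s1,s5,s7,s9} on symbol b: members go to different blocks, giving {s0,s5,s7} and {s1,s9}.
No further refinement is possible. Final partition (5 blocks): {s2,s3} | {s0,s5,s7} | {s10} | {s8,s12} | {s1,s9}.
The equivalence class containing s1 is {s1,s9}, of size 2.

2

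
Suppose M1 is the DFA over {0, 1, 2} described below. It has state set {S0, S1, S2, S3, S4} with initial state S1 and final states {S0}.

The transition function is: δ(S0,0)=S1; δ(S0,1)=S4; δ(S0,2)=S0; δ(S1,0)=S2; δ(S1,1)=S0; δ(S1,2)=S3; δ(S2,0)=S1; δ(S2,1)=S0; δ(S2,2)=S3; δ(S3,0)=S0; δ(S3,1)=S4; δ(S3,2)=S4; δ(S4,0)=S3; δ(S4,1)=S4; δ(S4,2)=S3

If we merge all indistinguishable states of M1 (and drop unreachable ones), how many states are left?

Every state is reachable, so we keep all 5.
Start with accepting vs non-accepting: {S0} | {S1,S2,S3,S4}.
Refine {S1,S2,S3,S4} on symbol 0: members go to different blocks, giving {S1,S2,S4} and {S3}.
Split {S1,S2,S4} by δ(·,0) → {S1,S2} and {S4}.
The partition is now stable with 4 blocks: {S0} | {S1,S2} | {S3} | {S4}.

4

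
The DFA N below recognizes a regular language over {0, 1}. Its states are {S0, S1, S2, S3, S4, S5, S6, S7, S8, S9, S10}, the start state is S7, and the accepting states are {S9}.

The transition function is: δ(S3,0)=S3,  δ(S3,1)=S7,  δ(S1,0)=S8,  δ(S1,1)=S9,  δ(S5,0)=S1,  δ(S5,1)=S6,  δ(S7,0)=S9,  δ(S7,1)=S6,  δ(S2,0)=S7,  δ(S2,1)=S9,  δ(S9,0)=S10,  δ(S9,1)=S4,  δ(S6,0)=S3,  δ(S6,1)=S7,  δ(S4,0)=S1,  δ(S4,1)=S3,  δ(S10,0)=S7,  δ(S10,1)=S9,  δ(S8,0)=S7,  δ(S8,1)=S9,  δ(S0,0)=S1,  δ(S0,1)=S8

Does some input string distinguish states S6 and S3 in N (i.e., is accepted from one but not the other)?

First remove the unreachable states {S0,S2,S5}; 8 states remain.
P0 = {S9} | {S1,S3,S4,S6,S7,S8,S10}.
On input 0, block {S1,S3,S4,S6,S7,S8,S10} splits into {S1,S3,S4,S6,S8,S10} and {S7}.
Refine {S1,S3,S4,S6,S8,S10} on symbol 0: members go to different blocks, giving {S1,S3,S4,S6} and {S8,S10}.
On input 0, block {S1,S3,S4,S6} splits into {S3,S4,S6} and {S1}.
On input 0, block {S3,S4,S6} splits into {S3,S6} and {S4}.
Stable partition: {S9} | {S3,S6} | {S7} | {S8,S10} | {S1} | {S4} — 6 equivalence classes.
S6 and S3 lie in the same block of the stable partition, so they are equivalent — no string distinguishes them.

No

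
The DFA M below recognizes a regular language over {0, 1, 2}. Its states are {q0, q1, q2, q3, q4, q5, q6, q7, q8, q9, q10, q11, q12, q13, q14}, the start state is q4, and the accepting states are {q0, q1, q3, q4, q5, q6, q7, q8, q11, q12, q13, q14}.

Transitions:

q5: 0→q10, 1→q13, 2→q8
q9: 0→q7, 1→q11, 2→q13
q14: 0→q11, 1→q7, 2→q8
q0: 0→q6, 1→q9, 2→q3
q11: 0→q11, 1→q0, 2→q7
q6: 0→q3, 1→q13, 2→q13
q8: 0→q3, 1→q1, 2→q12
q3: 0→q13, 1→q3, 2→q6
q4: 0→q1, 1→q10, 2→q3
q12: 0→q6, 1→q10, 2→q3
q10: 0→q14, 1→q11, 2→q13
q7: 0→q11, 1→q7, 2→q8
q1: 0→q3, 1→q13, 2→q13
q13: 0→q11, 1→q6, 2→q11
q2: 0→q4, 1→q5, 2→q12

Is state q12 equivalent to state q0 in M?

Yes

Reachable states from the start: {q0,q1,q3,q4,q6,q7,q8,q9,q10,q11,q12,q13,q14}. Unreachable: {q2,q5} — drop them.
Initial partition by acceptance: {q0,q1,q3,q4,q6,q7,q8,q11,q12,q13,q14} | {q9,q10}.
Refine {q0,q1,q3,q4,q6,q7,q8,q11,q12,q13,q14} on symbol 1: members go to different blocks, giving {q1,q3,q6,q7,q8,q11,q13,q14} and {q0,q4,q12}.
Refine {q1,q3,q6,q7,q8,q11,q13,q14} on symbol 1: members go to different blocks, giving {q1,q3,q6,q7,q8,q13,q14} and {q11}.
On input 0, block {q1,q3,q6,q7,q8,q13,q14} splits into {q1,q3,q6,q8} and {q7,q13,q14}.
On input 0, block {q1,q3,q6,q8} splits into {q1,q6,q8} and {q3}.
Refine {q1,q6,q8} on symbol 1: members go to different blocks, giving {q1,q6} and {q8}.
Split {q7,q13,q14} by δ(·,1) → {q7,q14} and {q13}.
No further refinement is possible. Final partition (8 blocks): {q1,q6} | {q9,q10} | {q0,q4,q12} | {q11} | {q7,q14} | {q3} | {q8} | {q13}.
q12 and q0 lie in the same block of the stable partition, so they are equivalent — no string distinguishes them.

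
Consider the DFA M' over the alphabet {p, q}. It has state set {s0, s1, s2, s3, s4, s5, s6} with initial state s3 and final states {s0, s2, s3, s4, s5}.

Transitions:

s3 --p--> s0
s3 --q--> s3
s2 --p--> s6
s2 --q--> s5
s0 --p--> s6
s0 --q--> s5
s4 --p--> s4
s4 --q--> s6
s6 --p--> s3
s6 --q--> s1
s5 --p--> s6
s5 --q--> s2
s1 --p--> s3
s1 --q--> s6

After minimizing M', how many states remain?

States {s4} cannot be reached from the start state, so discard them.
Start with accepting vs non-accepting: {s0,s2,s3,s5} | {s1,s6}.
Refine {s0,s2,s3,s5} on symbol p: members go to different blocks, giving {s0,s2,s5} and {s3}.
No further refinement is possible. Final partition (3 blocks): {s0,s2,s5} | {s1,s6} | {s3}.

3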